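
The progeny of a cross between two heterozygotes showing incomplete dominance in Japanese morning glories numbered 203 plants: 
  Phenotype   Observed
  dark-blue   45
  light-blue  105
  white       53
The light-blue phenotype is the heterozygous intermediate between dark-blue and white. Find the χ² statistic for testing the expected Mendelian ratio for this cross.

With incomplete dominance, a heterozygote × heterozygote cross gives a 1:2:1 phenotypic ratio.
Under the 1:2:1 hypothesis (Σ ratio = 4, N = 203):
  dark-blue: 203 × 1/4 = 50.75
  light-blue: 203 × 2/4 = 101.5
  white: 203 × 1/4 = 50.75
χ² = Σ (O − E)² / E
  dark-blue: (45 − 50.75)² / 50.75 = 0.6515
  light-blue: (105 − 101.5)² / 101.5 = 0.1207
  white: (53 − 50.75)² / 50.75 = 0.0998
χ² = 0.6515 + 0.1207 + 0.0998 = 0.872

0.872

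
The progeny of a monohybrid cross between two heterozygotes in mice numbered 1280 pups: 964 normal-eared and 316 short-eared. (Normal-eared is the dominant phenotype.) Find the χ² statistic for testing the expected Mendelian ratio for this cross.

For a monohybrid cross between heterozygotes with complete dominance, the expected phenotypic ratio is 3:1.
The 3:1 ratio has 4 parts, so with N = 1280 the expected counts are:
  normal-eared: 1280 × 3/4 = 960
  short-eared: 1280 × 1/4 = 320
χ² = Σ (O − E)² / E
  normal-eared: (964 − 960)² / 960 = 0.0167
  short-eared: (316 − 320)² / 320 = 0.0500
χ² = 0.0167 + 0.0500 = 0.0667 ≈ 0.067

0.067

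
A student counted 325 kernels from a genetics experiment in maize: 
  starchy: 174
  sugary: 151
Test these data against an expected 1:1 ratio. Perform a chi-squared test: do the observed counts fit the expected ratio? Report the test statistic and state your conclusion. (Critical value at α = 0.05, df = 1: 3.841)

Total ratio parts = 2. Expected numbers out of 325:
  starchy: 325 × 1/2 = 162.5
  sugary: 325 × 1/2 = 162.5
χ² = Σ (O − E)² / E
  starchy: (174 − 162.5)² / 162.5 = 0.8138
  sugary: (151 − 162.5)² / 162.5 = 0.8138
χ² = 0.8138 + 0.8138 = 1.6276 ≈ 1.628
Degrees of freedom = 2 − 1 = 1; critical value at α = 0.05 is 3.841.
Since 1.628 < 3.841, we fail to reject the null hypothesis — the data are consistent with the 1:1 ratio.

1.628; consistent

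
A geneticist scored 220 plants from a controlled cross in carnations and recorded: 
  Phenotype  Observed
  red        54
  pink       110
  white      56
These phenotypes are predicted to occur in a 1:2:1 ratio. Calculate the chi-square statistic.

Under the 1:2:1 hypothesis (Σ ratio = 4, N = 220):
  red: 220 × 1/4 = 55
  pink: 220 × 2/4 = 110
  white: 220 × 1/4 = 55
χ² = Σ (O − E)² / E
  red: (54 − 55)² / 55 = 0.0182
  pink: (110 − 110)² / 110 = 0.0000
  white: (56 − 55)² / 55 = 0.0182
χ² = 0.0182 + 0.0000 + 0.0182 = 0.0364 ≈ 0.036

0.036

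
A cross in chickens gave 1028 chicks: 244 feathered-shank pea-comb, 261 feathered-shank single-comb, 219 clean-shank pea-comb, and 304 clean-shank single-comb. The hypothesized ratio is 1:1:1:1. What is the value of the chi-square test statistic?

Total ratio parts = 4. Expected numbers out of 1028:
  feathered-shank pea-comb: 1028 × 1/4 = 257
  feathered-shank single-comb: 1028 × 1/4 = 257
  clean-shank pea-comb: 1028 × 1/4 = 257
  clean-shank single-comb: 1028 × 1/4 = 257
χ² = Σ (O − E)² / E
  feathered-shank pea-comb: (244 − 257)² / 257 = 0.6576
  feathered-shank single-comb: (261 − 257)² / 257 = 0.0623
  clean-shank pea-comb: (219 − 257)² / 257 = 5.6187
  clean-shank single-comb: (304 − 257)² / 257 = 8.5953
χ² = 0.6576 + 0.0623 + 5.6187 + 8.5953 = 14.9339 ≈ 14.934

14.934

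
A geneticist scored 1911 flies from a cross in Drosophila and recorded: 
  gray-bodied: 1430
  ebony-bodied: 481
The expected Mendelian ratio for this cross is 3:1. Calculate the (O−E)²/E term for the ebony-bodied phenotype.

Total ratio parts = 4. Expected numbers out of 1911:
  gray-bodied: 1911 × 3/4 = 1433.25
  ebony-bodied: 1911 × 1/4 = 477.75
Contribution of ebony-bodied: (481 − 477.75)² / 477.75 = 0.0221

0.022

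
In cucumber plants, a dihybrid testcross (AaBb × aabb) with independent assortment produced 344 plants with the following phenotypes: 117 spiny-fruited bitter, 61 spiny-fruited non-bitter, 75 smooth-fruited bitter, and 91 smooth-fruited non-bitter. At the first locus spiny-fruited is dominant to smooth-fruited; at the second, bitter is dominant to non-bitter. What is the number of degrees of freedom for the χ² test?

3

A dihybrid testcross with independent assortment gives a 1:1:1:1 ratio.
A goodness-of-fit test with 4 phenotype classes has df = 4 − 1 = 3.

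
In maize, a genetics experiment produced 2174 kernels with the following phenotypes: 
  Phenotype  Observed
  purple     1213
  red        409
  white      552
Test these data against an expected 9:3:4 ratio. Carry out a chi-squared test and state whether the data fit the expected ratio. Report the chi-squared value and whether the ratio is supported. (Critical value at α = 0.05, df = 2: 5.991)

0.217; consistent

Total ratio parts = 16. Expected numbers out of 2174:
  purple: 2174 × 9/16 = 1222.875
  red: 2174 × 3/16 = 407.625
  white: 2174 × 4/16 = 543.5
χ² = Σ (O − E)² / E
  purple: (1213 − 1222.875)² / 1222.875 = 0.0797
  red: (409 − 407.625)² / 407.625 = 0.0046
  white: (552 − 543.5)² / 543.5 = 0.1329
χ² = 0.0797 + 0.0046 + 0.1329 = 0.2172 ≈ 0.217
Degrees of freedom = 3 − 1 = 2; critical value at α = 0.05 is 5.991.
Since 0.217 < 5.991, we fail to reject the null hypothesis — the data are consistent with the 9:3:4 ratio.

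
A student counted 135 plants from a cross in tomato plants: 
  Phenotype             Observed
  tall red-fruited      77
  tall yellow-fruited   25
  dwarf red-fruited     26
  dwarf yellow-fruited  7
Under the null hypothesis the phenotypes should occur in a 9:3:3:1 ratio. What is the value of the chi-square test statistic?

0.282

Total ratio parts = 16. Expected numbers out of 135:
  tall red-fruited: 135 × 9/16 = 75.9375
  tall yellow-fruited: 135 × 3/16 = 25.3125
  dwarf red-fruited: 135 × 3/16 = 25.3125
  dwarf yellow-fruited: 135 × 1/16 = 8.4375
χ² = Σ (O − E)² / E
  tall red-fruited: (77 − 75.9375)² / 75.9375 = 0.0149
  tall yellow-fruited: (25 − 25.3125)² / 25.3125 = 0.0039
  dwarf red-fruited: (26 − 25.3125)² / 25.3125 = 0.0187
  dwarf yellow-fruited: (7 − 8.4375)² / 8.4375 = 0.2449
χ² = 0.0149 + 0.0039 + 0.0187 + 0.2449 = 0.2824 ≈ 0.282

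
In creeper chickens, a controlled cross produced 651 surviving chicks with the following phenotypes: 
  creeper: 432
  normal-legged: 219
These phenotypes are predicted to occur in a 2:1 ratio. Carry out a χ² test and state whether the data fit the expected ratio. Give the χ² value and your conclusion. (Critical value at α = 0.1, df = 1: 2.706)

0.028; consistent

Total ratio parts = 3. Expected numbers out of 651:
  creeper: 651 × 2/3 = 434
  normal-legged: 651 × 1/3 = 217
χ² = Σ (O − E)² / E
  creeper: (432 − 434)² / 434 = 0.0092
  normal-legged: (219 − 217)² / 217 = 0.0184
χ² = 0.0092 + 0.0184 = 0.0276 ≈ 0.028
Degrees of freedom = 2 − 1 = 1; critical value at α = 0.1 is 2.706.
Since 0.028 < 2.706, we fail to reject the null hypothesis — the data are consistent with the 2:1 ratio.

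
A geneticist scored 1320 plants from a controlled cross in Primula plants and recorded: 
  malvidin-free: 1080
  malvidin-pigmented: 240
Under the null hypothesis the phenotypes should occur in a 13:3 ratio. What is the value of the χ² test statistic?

0.280

Total ratio parts = 16. Expected numbers out of 1320:
  malvidin-free: 1320 × 13/16 = 1072.5
  malvidin-pigmented: 1320 × 3/16 = 247.5
χ² = Σ (O − E)² / E
  malvidin-free: (1080 − 1072.5)² / 1072.5 = 0.0524
  malvidin-pigmented: (240 − 247.5)² / 247.5 = 0.2273
χ² = 0.0524 + 0.2273 = 0.2797 ≈ 0.280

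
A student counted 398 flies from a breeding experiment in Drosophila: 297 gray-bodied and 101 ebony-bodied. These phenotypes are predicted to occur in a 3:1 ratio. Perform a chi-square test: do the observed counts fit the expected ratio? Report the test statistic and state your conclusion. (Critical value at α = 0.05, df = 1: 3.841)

0.030; consistent

Total ratio parts = 4. Expected numbers out of 398:
  gray-bodied: 398 × 3/4 = 298.5
  ebony-bodied: 398 × 1/4 = 99.5
χ² = Σ (O − E)² / E
  gray-bodied: (297 − 298.5)² / 298.5 = 0.0075
  ebony-bodied: (101 − 99.5)² / 99.5 = 0.0226
χ² = 0.0075 + 0.0226 = 0.0301 ≈ 0.030
Degrees of freedom = 2 − 1 = 1; critical value at α = 0.05 is 3.841.
Since 0.030 < 3.841, we fail to reject the null hypothesis — the data are consistent with the 3:1 ratio.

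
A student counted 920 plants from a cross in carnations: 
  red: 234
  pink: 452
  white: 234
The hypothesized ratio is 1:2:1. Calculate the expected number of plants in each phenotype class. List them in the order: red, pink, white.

The 1:2:1 ratio has 4 parts, so with N = 920 the expected counts are:
  red: 920 × 1/4 = 230
  pink: 920 × 2/4 = 460
  white: 920 × 1/4 = 230

230, 460, 230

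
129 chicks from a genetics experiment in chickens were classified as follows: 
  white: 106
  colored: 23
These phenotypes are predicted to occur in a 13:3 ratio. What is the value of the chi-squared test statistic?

The 13:3 ratio has 16 parts, so with N = 129 the expected counts are:
  white: 129 × 13/16 = 104.8125
  colored: 129 × 3/16 = 24.1875
χ² = Σ (O − E)² / E
  white: (106 − 104.8125)² / 104.8125 = 0.0135
  colored: (23 − 24.1875)² / 24.1875 = 0.0583
χ² = 0.0135 + 0.0583 = 0.0718 ≈ 0.072

0.072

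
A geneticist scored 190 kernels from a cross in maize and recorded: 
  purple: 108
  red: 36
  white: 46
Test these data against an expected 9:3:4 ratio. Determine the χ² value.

0.063

Under the 9:3:4 hypothesis (Σ ratio = 16, N = 190):
  purple: 190 × 9/16 = 106.875
  red: 190 × 3/16 = 35.625
  white: 190 × 4/16 = 47.5
χ² = Σ (O − E)² / E
  purple: (108 − 106.875)² / 106.875 = 0.0118
  red: (36 − 35.625)² / 35.625 = 0.0039
  white: (46 − 47.5)² / 47.5 = 0.0474
χ² = 0.0118 + 0.0039 + 0.0474 = 0.0631 ≈ 0.063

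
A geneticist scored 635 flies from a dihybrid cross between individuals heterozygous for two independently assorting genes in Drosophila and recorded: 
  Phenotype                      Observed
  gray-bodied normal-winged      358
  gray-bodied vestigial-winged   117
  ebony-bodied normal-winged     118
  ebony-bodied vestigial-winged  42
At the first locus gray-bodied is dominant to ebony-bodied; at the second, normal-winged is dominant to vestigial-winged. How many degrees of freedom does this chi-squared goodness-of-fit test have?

A dihybrid F₂ with independent assortment and complete dominance at both loci gives a 9:3:3:1 phenotypic ratio.
A goodness-of-fit test with 4 phenotype classes has df = 4 − 1 = 3.

3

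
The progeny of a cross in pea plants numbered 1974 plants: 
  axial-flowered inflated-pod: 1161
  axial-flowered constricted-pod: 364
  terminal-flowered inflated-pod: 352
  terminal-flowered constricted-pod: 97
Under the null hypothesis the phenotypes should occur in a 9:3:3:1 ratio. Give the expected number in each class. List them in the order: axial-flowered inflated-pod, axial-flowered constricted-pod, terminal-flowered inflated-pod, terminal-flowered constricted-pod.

1110.375, 370.125, 370.125, 123.375

Total ratio parts = 16. Expected numbers out of 1974:
  axial-flowered inflated-pod: 1974 × 9/16 = 1110.375
  axial-flowered constricted-pod: 1974 × 3/16 = 370.125
  terminal-flowered inflated-pod: 1974 × 3/16 = 370.125
  terminal-flowered constricted-pod: 1974 × 1/16 = 123.375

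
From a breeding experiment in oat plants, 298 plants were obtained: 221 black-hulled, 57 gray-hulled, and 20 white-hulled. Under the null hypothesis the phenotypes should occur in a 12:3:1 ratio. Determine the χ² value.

Under the 12:3:1 hypothesis (Σ ratio = 16, N = 298):
  black-hulled: 298 × 12/16 = 223.5
  gray-hulled: 298 × 3/16 = 55.875
  white-hulled: 298 × 1/16 = 18.625
χ² = Σ (O − E)² / E
  black-hulled: (221 − 223.5)² / 223.5 = 0.0280
  gray-hulled: (57 − 55.875)² / 55.875 = 0.0227
  white-hulled: (20 − 18.625)² / 18.625 = 0.1015
χ² = 0.0280 + 0.0227 + 0.1015 = 0.1522 ≈ 0.152

0.152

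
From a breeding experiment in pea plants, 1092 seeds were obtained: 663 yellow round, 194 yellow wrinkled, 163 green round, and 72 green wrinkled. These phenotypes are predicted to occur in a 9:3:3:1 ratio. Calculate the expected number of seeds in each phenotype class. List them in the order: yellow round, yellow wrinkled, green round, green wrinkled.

Expected counts for N = 1092 under a 9:3:3:1 ratio (total parts = 16):
  yellow round: 1092 × 9/16 = 614.25
  yellow wrinkled: 1092 × 3/16 = 204.75
  green round: 1092 × 3/16 = 204.75
  green wrinkled: 1092 × 1/16 = 68.25

614.25, 204.75, 204.75, 68.25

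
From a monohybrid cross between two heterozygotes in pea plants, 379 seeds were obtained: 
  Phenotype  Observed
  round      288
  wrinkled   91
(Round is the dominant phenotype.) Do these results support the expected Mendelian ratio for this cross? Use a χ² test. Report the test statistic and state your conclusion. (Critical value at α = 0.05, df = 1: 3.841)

For a monohybrid cross between heterozygotes with complete dominance, the expected phenotypic ratio is 3:1.
Under the 3:1 hypothesis (Σ ratio = 4, N = 379):
  round: 379 × 3/4 = 284.25
  wrinkled: 379 × 1/4 = 94.75
χ² = Σ (O − E)² / E
  round: (288 − 284.25)² / 284.25 = 0.0495
  wrinkled: (91 − 94.75)² / 94.75 = 0.1484
χ² = 0.0495 + 0.1484 = 0.1979 ≈ 0.198
Degrees of freedom = 2 − 1 = 1; critical value at α = 0.05 is 3.841.
Since 0.198 < 3.841, we fail to reject the null hypothesis — the data are consistent with the 3:1 ratio.

0.198; consistent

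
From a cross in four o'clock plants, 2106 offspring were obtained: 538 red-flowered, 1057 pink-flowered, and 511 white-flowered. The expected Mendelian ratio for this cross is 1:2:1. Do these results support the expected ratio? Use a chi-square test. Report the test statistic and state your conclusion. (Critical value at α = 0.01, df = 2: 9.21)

0.723; consistent

Expected counts for N = 2106 under a 1:2:1 ratio (total parts = 4):
  red-flowered: 2106 × 1/4 = 526.5
  pink-flowered: 2106 × 2/4 = 1053
  white-flowered: 2106 × 1/4 = 526.5
χ² = Σ (O − E)² / E
  red-flowered: (538 − 526.5)² / 526.5 = 0.2512
  pink-flowered: (1057 − 1053)² / 1053 = 0.0152
  white-flowered: (511 − 526.5)² / 526.5 = 0.4563
χ² = 0.2512 + 0.0152 + 0.4563 = 0.7227 ≈ 0.723
Degrees of freedom = 3 − 1 = 2; critical value at α = 0.01 is 9.21.
Since 0.723 < 9.21, we fail to reject the null hypothesis — the data are consistent with the 1:2:1 ratio.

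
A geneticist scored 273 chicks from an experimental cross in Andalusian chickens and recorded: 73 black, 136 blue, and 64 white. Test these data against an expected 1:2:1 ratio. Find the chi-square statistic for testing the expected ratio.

0.597

Expected counts for N = 273 under a 1:2:1 ratio (total parts = 4):
  black: 273 × 1/4 = 68.25
  blue: 273 × 2/4 = 136.5
  white: 273 × 1/4 = 68.25
χ² = Σ (O − E)² / E
  black: (73 − 68.25)² / 68.25 = 0.3306
  blue: (136 − 136.5)² / 136.5 = 0.0018
  white: (64 − 68.25)² / 68.25 = 0.2647
χ² = 0.3306 + 0.0018 + 0.2647 = 0.5971 ≈ 0.597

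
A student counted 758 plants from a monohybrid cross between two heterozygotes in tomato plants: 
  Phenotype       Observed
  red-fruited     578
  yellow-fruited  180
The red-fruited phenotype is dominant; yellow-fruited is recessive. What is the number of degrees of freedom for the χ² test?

1

For a monohybrid cross between heterozygotes with complete dominance, the expected phenotypic ratio is 3:1.
A goodness-of-fit test with 2 phenotype classes has df = 2 − 1 = 1.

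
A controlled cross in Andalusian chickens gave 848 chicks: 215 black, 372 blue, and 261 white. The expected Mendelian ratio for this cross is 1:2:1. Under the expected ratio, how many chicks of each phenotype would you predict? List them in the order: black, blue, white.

Expected counts for N = 848 under a 1:2:1 ratio (total parts = 4):
  black: 848 × 1/4 = 212
  blue: 848 × 2/4 = 424
  white: 848 × 1/4 = 212

212, 424, 212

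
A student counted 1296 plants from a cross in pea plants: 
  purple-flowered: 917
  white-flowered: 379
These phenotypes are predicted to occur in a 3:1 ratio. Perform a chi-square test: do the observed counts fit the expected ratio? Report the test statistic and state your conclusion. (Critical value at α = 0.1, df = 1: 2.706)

Expected counts for N = 1296 under a 3:1 ratio (total parts = 4):
  purple-flowered: 1296 × 3/4 = 972
  white-flowered: 1296 × 1/4 = 324
χ² = Σ (O − E)² / E
  purple-flowered: (917 − 972)² / 972 = 3.1121
  white-flowered: (379 − 324)² / 324 = 9.3364
χ² = 3.1121 + 9.3364 = 12.4485 ≈ 12.449
Degrees of freedom = 2 − 1 = 1; critical value at α = 0.1 is 2.706.
Since 12.449 > 2.706, we reject the null hypothesis — the data do not fit the 3:1 ratio.

12.449; not consistent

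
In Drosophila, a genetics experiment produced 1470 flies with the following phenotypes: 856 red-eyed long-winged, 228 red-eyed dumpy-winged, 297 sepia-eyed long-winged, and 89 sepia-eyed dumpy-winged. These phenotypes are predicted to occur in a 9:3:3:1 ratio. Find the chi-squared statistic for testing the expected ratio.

11.003

Under the 9:3:3:1 hypothesis (Σ ratio = 16, N = 1470):
  red-eyed long-winged: 1470 × 9/16 = 826.875
  red-eyed dumpy-winged: 1470 × 3/16 = 275.625
  sepia-eyed long-winged: 1470 × 3/16 = 275.625
  sepia-eyed dumpy-winged: 1470 × 1/16 = 91.875
χ² = Σ (O − E)² / E
  red-eyed long-winged: (856 − 826.875)² / 826.875 = 1.0259
  red-eyed dumpy-winged: (228 − 275.625)² / 275.625 = 8.2291
  sepia-eyed long-winged: (297 − 275.625)² / 275.625 = 1.6577
  sepia-eyed dumpy-winged: (89 − 91.875)² / 91.875 = 0.0900
χ² = 1.0259 + 8.2291 + 1.6577 + 0.0900 = 11.0027 ≈ 11.003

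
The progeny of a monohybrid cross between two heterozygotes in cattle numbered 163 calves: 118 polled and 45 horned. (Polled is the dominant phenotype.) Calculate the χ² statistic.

0.591

For a monohybrid cross between heterozygotes with complete dominance, the expected phenotypic ratio is 3:1.
Total ratio parts = 4. Expected numbers out of 163:
  polled: 163 × 3/4 = 122.25
  horned: 163 × 1/4 = 40.75
χ² = Σ (O − E)² / E
  polled: (118 − 122.25)² / 122.25 = 0.1478
  horned: (45 − 40.75)² / 40.75 = 0.4433
χ² = 0.1478 + 0.4433 = 0.5911 ≈ 0.591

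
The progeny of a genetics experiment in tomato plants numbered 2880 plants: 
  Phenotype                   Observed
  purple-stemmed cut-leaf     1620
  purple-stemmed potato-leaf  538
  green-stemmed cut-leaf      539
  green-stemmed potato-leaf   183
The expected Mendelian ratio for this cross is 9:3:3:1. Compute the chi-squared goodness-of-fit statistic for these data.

0.059

Expected counts for N = 2880 under a 9:3:3:1 ratio (total parts = 16):
  purple-stemmed cut-leaf: 2880 × 9/16 = 1620
  purple-stemmed potato-leaf: 2880 × 3/16 = 540
  green-stemmed cut-leaf: 2880 × 3/16 = 540
  green-stemmed potato-leaf: 2880 × 1/16 = 180
χ² = Σ (O − E)² / E
  purple-stemmed cut-leaf: (1620 − 1620)² / 1620 = 0.0000
  purple-stemmed potato-leaf: (538 − 540)² / 540 = 0.0074
  green-stemmed cut-leaf: (539 − 540)² / 540 = 0.0019
  green-stemmed potato-leaf: (183 − 180)² / 180 = 0.0500
χ² = 0.0000 + 0.0074 + 0.0019 + 0.0500 = 0.0593 ≈ 0.059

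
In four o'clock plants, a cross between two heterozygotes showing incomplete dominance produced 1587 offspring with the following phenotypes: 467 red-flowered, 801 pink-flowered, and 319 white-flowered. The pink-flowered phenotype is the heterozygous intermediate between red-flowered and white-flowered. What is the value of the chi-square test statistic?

27.746

With incomplete dominance, a heterozygote × heterozygote cross gives a 1:2:1 phenotypic ratio.
Total ratio parts = 4. Expected numbers out of 1587:
  red-flowered: 1587 × 1/4 = 396.75
  pink-flowered: 1587 × 2/4 = 793.5
  white-flowered: 1587 × 1/4 = 396.75
χ² = Σ (O − E)² / E
  red-flowered: (467 − 396.75)² / 396.75 = 12.4387
  pink-flowered: (801 − 793.5)² / 793.5 = 0.0709
  white-flowered: (319 − 396.75)² / 396.75 = 15.2365
χ² = 12.4387 + 0.0709 + 15.2365 = 27.7461 ≈ 27.746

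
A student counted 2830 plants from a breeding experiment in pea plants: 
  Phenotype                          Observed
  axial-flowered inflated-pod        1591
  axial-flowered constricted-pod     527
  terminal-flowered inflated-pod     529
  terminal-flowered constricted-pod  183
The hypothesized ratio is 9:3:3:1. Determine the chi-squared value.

The 9:3:3:1 ratio has 16 parts, so with N = 2830 the expected counts are:
  axial-flowered inflated-pod: 2830 × 9/16 = 1591.875
  axial-flowered constricted-pod: 2830 × 3/16 = 530.625
  terminal-flowered inflated-pod: 2830 × 3/16 = 530.625
  terminal-flowered constricted-pod: 2830 × 1/16 = 176.875
χ² = Σ (O − E)² / E
  axial-flowered inflated-pod: (1591 − 1591.875)² / 1591.875 = 0.0005
  axial-flowered constricted-pod: (527 − 530.625)² / 530.625 = 0.0248
  terminal-flowered inflated-pod: (529 − 530.625)² / 530.625 = 0.0050
  terminal-flowered constricted-pod: (183 − 176.875)² / 176.875 = 0.2121
χ² = 0.0005 + 0.0248 + 0.0050 + 0.2121 = 0.2424 ≈ 0.242

0.242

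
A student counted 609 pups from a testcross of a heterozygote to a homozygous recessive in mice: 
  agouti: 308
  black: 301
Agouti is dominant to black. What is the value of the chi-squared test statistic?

A testcross of a heterozygote (Aa × aa) gives a 1:1 phenotypic ratio.
Expected counts for N = 609 under a 1:1 ratio (total parts = 2):
  agouti: 609 × 1/2 = 304.5
  black: 609 × 1/2 = 304.5
χ² = Σ (O − E)² / E
  agouti: (308 − 304.5)² / 304.5 = 0.0402
  black: (301 − 304.5)² / 304.5 = 0.0402
χ² = 0.0402 + 0.0402 = 0.0804 ≈ 0.080

0.080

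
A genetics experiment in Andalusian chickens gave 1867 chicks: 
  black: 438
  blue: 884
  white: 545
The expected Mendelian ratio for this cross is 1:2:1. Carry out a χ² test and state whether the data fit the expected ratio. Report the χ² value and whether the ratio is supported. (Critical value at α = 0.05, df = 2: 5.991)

Under the 1:2:1 hypothesis (Σ ratio = 4, N = 1867):
  black: 1867 × 1/4 = 466.75
  blue: 1867 × 2/4 = 933.5
  white: 1867 × 1/4 = 466.75
χ² = Σ (O − E)² / E
  black: (438 − 466.75)² / 466.75 = 1.7709
  blue: (884 − 933.5)² / 933.5 = 2.6248
  white: (545 − 466.75)² / 466.75 = 13.1185
χ² = 1.7709 + 2.6248 + 13.1185 = 17.5142 ≈ 17.514
Degrees of freedom = 3 − 1 = 2; critical value at α = 0.05 is 5.991.
Since 17.514 > 5.991, we reject the null hypothesis — the data do not fit the 1:2:1 ratio.

17.514; not consistent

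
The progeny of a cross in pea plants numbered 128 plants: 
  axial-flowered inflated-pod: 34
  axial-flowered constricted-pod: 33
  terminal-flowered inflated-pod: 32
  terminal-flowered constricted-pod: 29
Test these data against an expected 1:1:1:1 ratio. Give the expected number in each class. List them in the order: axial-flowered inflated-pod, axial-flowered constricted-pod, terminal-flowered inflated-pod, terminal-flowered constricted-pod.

Under the 1:1:1:1 hypothesis (Σ ratio = 4, N = 128):
  axial-flowered inflated-pod: 128 × 1/4 = 32
  axial-flowered constricted-pod: 128 × 1/4 = 32
  terminal-flowered inflated-pod: 128 × 1/4 = 32
  terminal-flowered constricted-pod: 128 × 1/4 = 32

32, 32, 32, 32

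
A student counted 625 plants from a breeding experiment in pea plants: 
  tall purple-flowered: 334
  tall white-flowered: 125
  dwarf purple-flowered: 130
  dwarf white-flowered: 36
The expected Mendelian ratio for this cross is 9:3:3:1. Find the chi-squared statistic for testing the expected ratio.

Total ratio parts = 16. Expected numbers out of 625:
  tall purple-flowered: 625 × 9/16 = 351.5625
  tall white-flowered: 625 × 3/16 = 117.1875
  dwarf purple-flowered: 625 × 3/16 = 117.1875
  dwarf white-flowered: 625 × 1/16 = 39.0625
χ² = Σ (O − E)² / E
  tall purple-flowered: (334 − 351.5625)² / 351.5625 = 0.8773
  tall white-flowered: (125 − 117.1875)² / 117.1875 = 0.5208
  dwarf purple-flowered: (130 − 117.1875)² / 117.1875 = 1.4008
  dwarf white-flowered: (36 − 39.0625)² / 39.0625 = 0.2401
χ² = 0.8773 + 0.5208 + 1.4008 + 0.2401 = 3.039

3.039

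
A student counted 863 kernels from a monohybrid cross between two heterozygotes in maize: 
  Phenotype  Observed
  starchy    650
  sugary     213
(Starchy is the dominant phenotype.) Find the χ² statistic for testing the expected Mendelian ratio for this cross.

0.047

For a monohybrid cross between heterozygotes with complete dominance, the expected phenotypic ratio is 3:1.
Under the 3:1 hypothesis (Σ ratio = 4, N = 863):
  starchy: 863 × 3/4 = 647.25
  sugary: 863 × 1/4 = 215.75
χ² = Σ (O − E)² / E
  starchy: (650 − 647.25)² / 647.25 = 0.0117
  sugary: (213 − 215.75)² / 215.75 = 0.0351
χ² = 0.0117 + 0.0351 = 0.0468 ≈ 0.047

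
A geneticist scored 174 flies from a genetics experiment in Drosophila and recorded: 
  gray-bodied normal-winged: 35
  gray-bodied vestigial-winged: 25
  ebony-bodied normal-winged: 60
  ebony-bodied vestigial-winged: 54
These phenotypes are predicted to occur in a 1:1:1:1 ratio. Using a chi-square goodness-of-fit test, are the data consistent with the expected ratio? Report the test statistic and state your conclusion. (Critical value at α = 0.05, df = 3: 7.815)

18.322; not consistent

Total ratio parts = 4. Expected numbers out of 174:
  gray-bodied normal-winged: 174 × 1/4 = 43.5
  gray-bodied vestigial-winged: 174 × 1/4 = 43.5
  ebony-bodied normal-winged: 174 × 1/4 = 43.5
  ebony-bodied vestigial-winged: 174 × 1/4 = 43.5
χ² = Σ (O − E)² / E
  gray-bodied normal-winged: (35 − 43.5)² / 43.5 = 1.6609
  gray-bodied vestigial-winged: (25 − 43.5)² / 43.5 = 7.8678
  ebony-bodied normal-winged: (60 − 43.5)² / 43.5 = 6.2586
  ebony-bodied vestigial-winged: (54 − 43.5)² / 43.5 = 2.5345
χ² = 1.6609 + 7.8678 + 6.2586 + 2.5345 = 18.3218 ≈ 18.322
Degrees of freedom = 4 − 1 = 3; critical value at α = 0.05 is 7.815.
Since 18.322 > 7.815, we reject the null hypothesis — the data do not fit the 1:1:1:1 ratio.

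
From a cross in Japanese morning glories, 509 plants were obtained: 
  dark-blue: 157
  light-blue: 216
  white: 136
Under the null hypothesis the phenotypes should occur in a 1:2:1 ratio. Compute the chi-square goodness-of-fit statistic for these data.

13.381

Under the 1:2:1 hypothesis (Σ ratio = 4, N = 509):
  dark-blue: 509 × 1/4 = 127.25
  light-blue: 509 × 2/4 = 254.5
  white: 509 × 1/4 = 127.25
χ² = Σ (O − E)² / E
  dark-blue: (157 − 127.25)² / 127.25 = 6.9553
  light-blue: (216 − 254.5)² / 254.5 = 5.8242
  white: (136 − 127.25)² / 127.25 = 0.6017
χ² = 6.9553 + 5.8242 + 0.6017 = 13.3812 ≈ 13.381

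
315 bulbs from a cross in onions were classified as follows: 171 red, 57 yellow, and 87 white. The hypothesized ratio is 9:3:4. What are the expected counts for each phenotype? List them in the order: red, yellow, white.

177.1875, 59.0625, 78.75

Total ratio parts = 16. Expected numbers out of 315:
  red: 315 × 9/16 = 177.1875
  yellow: 315 × 3/16 = 59.0625
  white: 315 × 4/16 = 78.75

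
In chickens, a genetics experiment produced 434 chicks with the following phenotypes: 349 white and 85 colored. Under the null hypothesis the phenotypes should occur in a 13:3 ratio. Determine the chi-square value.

Expected counts for N = 434 under a 13:3 ratio (total parts = 16):
  white: 434 × 13/16 = 352.625
  colored: 434 × 3/16 = 81.375
χ² = Σ (O − E)² / E
  white: (349 − 352.625)² / 352.625 = 0.0373
  colored: (85 − 81.375)² / 81.375 = 0.1615
χ² = 0.0373 + 0.1615 = 0.1988 ≈ 0.199

0.199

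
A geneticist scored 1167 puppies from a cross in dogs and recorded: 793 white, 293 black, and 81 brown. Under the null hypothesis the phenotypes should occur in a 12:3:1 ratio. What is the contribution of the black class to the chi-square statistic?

Total ratio parts = 16. Expected numbers out of 1167:
  white: 1167 × 12/16 = 875.25
  black: 1167 × 3/16 = 218.8125
  brown: 1167 × 1/16 = 72.9375
Contribution of black: (293 − 218.8125)² / 218.8125 = 25.1530

25.153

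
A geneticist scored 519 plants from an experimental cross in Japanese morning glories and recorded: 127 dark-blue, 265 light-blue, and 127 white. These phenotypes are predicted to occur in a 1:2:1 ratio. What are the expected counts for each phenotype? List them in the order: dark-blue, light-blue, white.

Total ratio parts = 4. Expected numbers out of 519:
  dark-blue: 519 × 1/4 = 129.75
  light-blue: 519 × 2/4 = 259.5
  white: 519 × 1/4 = 129.75

129.75, 259.5, 129.75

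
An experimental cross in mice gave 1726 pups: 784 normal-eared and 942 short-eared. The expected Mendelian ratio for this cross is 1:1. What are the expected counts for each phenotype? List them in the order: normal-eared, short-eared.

The 1:1 ratio has 2 parts, so with N = 1726 the expected counts are:
  normal-eared: 1726 × 1/2 = 863
  short-eared: 1726 × 1/2 = 863

863, 863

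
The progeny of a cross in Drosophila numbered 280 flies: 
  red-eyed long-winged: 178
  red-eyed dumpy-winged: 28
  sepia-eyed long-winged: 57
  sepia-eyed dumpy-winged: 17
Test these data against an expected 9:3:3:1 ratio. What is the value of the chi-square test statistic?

Expected counts for N = 280 under a 9:3:3:1 ratio (total parts = 16):
  red-eyed long-winged: 280 × 9/16 = 157.5
  red-eyed dumpy-winged: 280 × 3/16 = 52.5
  sepia-eyed long-winged: 280 × 3/16 = 52.5
  sepia-eyed dumpy-winged: 280 × 1/16 = 17.5
χ² = Σ (O − E)² / E
  red-eyed long-winged: (178 − 157.5)² / 157.5 = 2.6683
  red-eyed dumpy-winged: (28 − 52.5)² / 52.5 = 11.4333
  sepia-eyed long-winged: (57 − 52.5)² / 52.5 = 0.3857
  sepia-eyed dumpy-winged: (17 − 17.5)² / 17.5 = 0.0143
χ² = 2.6683 + 11.4333 + 0.3857 + 0.0143 = 14.5016 ≈ 14.502

14.502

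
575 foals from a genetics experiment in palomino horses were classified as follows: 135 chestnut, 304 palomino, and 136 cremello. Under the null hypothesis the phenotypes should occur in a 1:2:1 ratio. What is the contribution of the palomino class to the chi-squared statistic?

Under the 1:2:1 hypothesis (Σ ratio = 4, N = 575):
  chestnut: 575 × 1/4 = 143.75
  palomino: 575 × 2/4 = 287.5
  cremello: 575 × 1/4 = 143.75
Contribution of palomino: (304 − 287.5)² / 287.5 = 0.9470

0.947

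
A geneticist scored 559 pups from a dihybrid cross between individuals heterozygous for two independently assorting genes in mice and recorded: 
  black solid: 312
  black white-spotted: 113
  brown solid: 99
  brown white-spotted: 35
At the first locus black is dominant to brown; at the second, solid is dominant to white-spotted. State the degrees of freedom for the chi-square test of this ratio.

A dihybrid F₂ with independent assortment and complete dominance at both loci gives a 9:3:3:1 phenotypic ratio.
A goodness-of-fit test with 4 phenotype classes has df = 4 − 1 = 3.

3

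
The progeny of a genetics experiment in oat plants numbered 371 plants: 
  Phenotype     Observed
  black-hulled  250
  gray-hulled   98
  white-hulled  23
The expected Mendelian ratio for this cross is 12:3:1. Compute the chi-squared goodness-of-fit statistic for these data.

Expected counts for N = 371 under a 12:3:1 ratio (total parts = 16):
  black-hulled: 371 × 12/16 = 278.25
  gray-hulled: 371 × 3/16 = 69.5625
  white-hulled: 371 × 1/16 = 23.1875
χ² = Σ (O − E)² / E
  black-hulled: (250 − 278.25)² / 278.25 = 2.8681
  gray-hulled: (98 − 69.5625)² / 69.5625 = 11.6254
  white-hulled: (23 − 23.1875)² / 23.1875 = 0.0015
χ² = 2.8681 + 11.6254 + 0.0015 = 14.495

14.495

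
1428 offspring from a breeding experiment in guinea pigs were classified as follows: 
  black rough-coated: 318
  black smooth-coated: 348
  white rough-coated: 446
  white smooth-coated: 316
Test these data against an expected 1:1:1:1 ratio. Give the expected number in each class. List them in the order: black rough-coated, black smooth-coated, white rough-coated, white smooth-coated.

357, 357, 357, 357

Total ratio parts = 4. Expected numbers out of 1428:
  black rough-coated: 1428 × 1/4 = 357
  black smooth-coated: 1428 × 1/4 = 357
  white rough-coated: 1428 × 1/4 = 357
  white smooth-coated: 1428 × 1/4 = 357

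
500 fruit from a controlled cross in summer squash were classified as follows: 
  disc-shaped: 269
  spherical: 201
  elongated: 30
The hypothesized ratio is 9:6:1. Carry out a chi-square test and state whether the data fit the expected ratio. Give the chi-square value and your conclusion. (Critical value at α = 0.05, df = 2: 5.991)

The 9:6:1 ratio has 16 parts, so with N = 500 the expected counts are:
  disc-shaped: 500 × 9/16 = 281.25
  spherical: 500 × 6/16 = 187.5
  elongated: 500 × 1/16 = 31.25
χ² = Σ (O − E)² / E
  disc-shaped: (269 − 281.25)² / 281.25 = 0.5336
  spherical: (201 − 187.5)² / 187.5 = 0.9720
  elongated: (30 − 31.25)² / 31.25 = 0.0500
χ² = 0.5336 + 0.9720 + 0.0500 = 1.5556 ≈ 1.556
Degrees of freedom = 3 − 1 = 2; critical value at α = 0.05 is 5.991.
Since 1.556 < 5.991, we fail to reject the null hypothesis — the data are consistent with the 9:6:1 ratio.

1.556; consistent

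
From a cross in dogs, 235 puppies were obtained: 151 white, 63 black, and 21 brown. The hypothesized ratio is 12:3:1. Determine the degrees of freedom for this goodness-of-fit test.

2

A goodness-of-fit test with 3 phenotype classes has df = 3 − 1 = 2.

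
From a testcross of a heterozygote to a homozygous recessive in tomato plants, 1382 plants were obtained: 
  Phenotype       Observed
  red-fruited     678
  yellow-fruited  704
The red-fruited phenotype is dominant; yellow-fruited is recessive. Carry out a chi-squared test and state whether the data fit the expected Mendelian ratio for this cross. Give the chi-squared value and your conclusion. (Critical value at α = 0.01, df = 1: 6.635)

A testcross of a heterozygote (Aa × aa) gives a 1:1 phenotypic ratio.
The 1:1 ratio has 2 parts, so with N = 1382 the expected counts are:
  red-fruited: 1382 × 1/2 = 691
  yellow-fruited: 1382 × 1/2 = 691
χ² = Σ (O − E)² / E
  red-fruited: (678 − 691)² / 691 = 0.2446
  yellow-fruited: (704 − 691)² / 691 = 0.2446
χ² = 0.2446 + 0.2446 = 0.4892 ≈ 0.489
Degrees of freedom = 2 − 1 = 1; critical value at α = 0.01 is 6.635.
Since 0.489 < 6.635, we fail to reject the null hypothesis — the data are consistent with the 1:1 ratio.

0.489; consistent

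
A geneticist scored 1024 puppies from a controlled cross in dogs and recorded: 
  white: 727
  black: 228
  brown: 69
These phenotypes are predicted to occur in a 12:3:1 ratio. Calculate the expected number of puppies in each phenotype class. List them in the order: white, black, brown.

768, 192, 64

Total ratio parts = 16. Expected numbers out of 1024:
  white: 1024 × 12/16 = 768
  black: 1024 × 3/16 = 192
  brown: 1024 × 1/16 = 64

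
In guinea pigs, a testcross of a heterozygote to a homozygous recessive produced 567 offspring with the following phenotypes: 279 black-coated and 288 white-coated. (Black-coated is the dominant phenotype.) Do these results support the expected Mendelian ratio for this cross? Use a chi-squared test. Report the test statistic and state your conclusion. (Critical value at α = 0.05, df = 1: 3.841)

A testcross of a heterozygote (Aa × aa) gives a 1:1 phenotypic ratio.
Under the 1:1 hypothesis (Σ ratio = 2, N = 567):
  black-coated: 567 × 1/2 = 283.5
  white-coated: 567 × 1/2 = 283.5
χ² = Σ (O − E)² / E
  black-coated: (279 − 283.5)² / 283.5 = 0.0714
  white-coated: (288 − 283.5)² / 283.5 = 0.0714
χ² = 0.0714 + 0.0714 = 0.1428 ≈ 0.143
Degrees of freedom = 2 − 1 = 1; critical value at α = 0.05 is 3.841.
Since 0.143 < 3.841, we fail to reject the null hypothesis — the data are consistent with the 1:1 ratio.

0.143; consistent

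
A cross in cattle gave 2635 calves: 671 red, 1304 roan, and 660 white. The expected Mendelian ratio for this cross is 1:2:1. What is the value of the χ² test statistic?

0.369

The 1:2:1 ratio has 4 parts, so with N = 2635 the expected counts are:
  red: 2635 × 1/4 = 658.75
  roan: 2635 × 2/4 = 1317.5
  white: 2635 × 1/4 = 658.75
χ² = Σ (O − E)² / E
  red: (671 − 658.75)² / 658.75 = 0.2278
  roan: (1304 − 1317.5)² / 1317.5 = 0.1383
  white: (660 − 658.75)² / 658.75 = 0.0024
χ² = 0.2278 + 0.1383 + 0.0024 = 0.3685 ≈ 0.369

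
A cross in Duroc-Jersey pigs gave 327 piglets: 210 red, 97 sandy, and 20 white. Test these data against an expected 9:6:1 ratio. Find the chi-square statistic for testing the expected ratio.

9.057

Under the 9:6:1 hypothesis (Σ ratio = 16, N = 327):
  red: 327 × 9/16 = 183.9375
  sandy: 327 × 6/16 = 122.625
  white: 327 × 1/16 = 20.4375
χ² = Σ (O − E)² / E
  red: (210 − 183.9375)² / 183.9375 = 3.6929
  sandy: (97 − 122.625)² / 122.625 = 5.3549
  white: (20 − 20.4375)² / 20.4375 = 0.0094
χ² = 3.6929 + 5.3549 + 0.0094 = 9.0572 ≈ 9.057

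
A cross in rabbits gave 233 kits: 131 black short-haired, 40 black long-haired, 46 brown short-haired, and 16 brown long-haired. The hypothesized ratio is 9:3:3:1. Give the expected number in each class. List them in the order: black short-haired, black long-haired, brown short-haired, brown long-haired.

The 9:3:3:1 ratio has 16 parts, so with N = 233 the expected counts are:
  black short-haired: 233 × 9/16 = 131.0625
  black long-haired: 233 × 3/16 = 43.6875
  brown short-haired: 233 × 3/16 = 43.6875
  brown long-haired: 233 × 1/16 = 14.5625

131.0625, 43.6875, 43.6875, 14.5625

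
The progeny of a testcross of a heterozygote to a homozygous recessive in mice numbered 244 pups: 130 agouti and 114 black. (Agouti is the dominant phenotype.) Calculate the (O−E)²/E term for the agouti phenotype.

A testcross of a heterozygote (Aa × aa) gives a 1:1 phenotypic ratio.
Under the 1:1 hypothesis (Σ ratio = 2, N = 244):
  agouti: 244 × 1/2 = 122
  black: 244 × 1/2 = 122
Contribution of agouti: (130 − 122)² / 122 = 0.5246

0.525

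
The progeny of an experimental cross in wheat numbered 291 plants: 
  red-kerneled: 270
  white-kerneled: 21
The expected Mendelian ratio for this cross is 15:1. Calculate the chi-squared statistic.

The 15:1 ratio has 16 parts, so with N = 291 the expected counts are:
  red-kerneled: 291 × 15/16 = 272.8125
  white-kerneled: 291 × 1/16 = 18.1875
χ² = Σ (O − E)² / E
  red-kerneled: (270 − 272.8125)² / 272.8125 = 0.0290
  white-kerneled: (21 − 18.1875)² / 18.1875 = 0.4349
χ² = 0.0290 + 0.4349 = 0.4639 ≈ 0.464

0.464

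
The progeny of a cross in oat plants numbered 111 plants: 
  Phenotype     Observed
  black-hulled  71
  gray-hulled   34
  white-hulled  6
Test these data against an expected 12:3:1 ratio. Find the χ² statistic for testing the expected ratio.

Under the 12:3:1 hypothesis (Σ ratio = 16, N = 111):
  black-hulled: 111 × 12/16 = 83.25
  gray-hulled: 111 × 3/16 = 20.8125
  white-hulled: 111 × 1/16 = 6.9375
χ² = Σ (O − E)² / E
  black-hulled: (71 − 83.25)² / 83.25 = 1.8026
  gray-hulled: (34 − 20.8125)² / 20.8125 = 8.3560
  white-hulled: (6 − 6.9375)² / 6.9375 = 0.1267
χ² = 1.8026 + 8.3560 + 0.1267 = 10.2853 ≈ 10.285

10.285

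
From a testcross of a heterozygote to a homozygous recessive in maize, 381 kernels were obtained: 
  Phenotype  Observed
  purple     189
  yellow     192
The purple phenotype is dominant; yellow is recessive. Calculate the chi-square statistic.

0.024

A testcross of a heterozygote (Aa × aa) gives a 1:1 phenotypic ratio.
Under the 1:1 hypothesis (Σ ratio = 2, N = 381):
  purple: 381 × 1/2 = 190.5
  yellow: 381 × 1/2 = 190.5
χ² = Σ (O − E)² / E
  purple: (189 − 190.5)² / 190.5 = 0.0118
  yellow: (192 − 190.5)² / 190.5 = 0.0118
χ² = 0.0118 + 0.0118 = 0.0236 ≈ 0.024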